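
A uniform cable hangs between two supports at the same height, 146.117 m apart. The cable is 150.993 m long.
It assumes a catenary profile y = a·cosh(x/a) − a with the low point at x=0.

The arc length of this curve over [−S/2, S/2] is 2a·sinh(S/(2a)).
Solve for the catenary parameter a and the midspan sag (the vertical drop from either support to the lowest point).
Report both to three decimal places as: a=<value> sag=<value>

seed: a₀ = √(S³/(24(L−S))) = √(146.117³/(24·4.876)) = 163.272729
iter 1: u=0.447463  f(a)=+4.905e-02  f'(a)=-6.093e-02  a ← 163.272729 − (+4.905e-02/-6.093e-02) = 164.077677
iter 2: u=0.445268  f(a)=+3.651e-04  f'(a)=-6.003e-02  a ← 164.077677 − (+3.651e-04/-6.003e-02) = 164.083759
iter 3: u=0.445251  f(a)=+2.056e-08  f'(a)=-6.002e-02  a ← 164.083759 − (+2.056e-08/-6.002e-02) = 164.083760
iter 4: u=0.445251  f(a)=+0.000e+00  f'(a)=-6.002e-02  a ← 164.083760 − (+0.000e+00/-6.002e-02) = 164.083760
converged: |Δa| < 1e-12 after 4 iterations
sag = a·(cosh(S/(2a)) − 1) = 164.083760·(cosh(0.445251) − 1) = 16.535181
T_max/T_min = cosh(S/(2a)) = 1.100773

a=164.084 sag=16.535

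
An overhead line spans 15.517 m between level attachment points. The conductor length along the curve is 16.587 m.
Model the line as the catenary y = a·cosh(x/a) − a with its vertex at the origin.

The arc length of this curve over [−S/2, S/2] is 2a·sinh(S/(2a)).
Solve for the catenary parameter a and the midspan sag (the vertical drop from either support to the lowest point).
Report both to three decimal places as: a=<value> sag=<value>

a=12.185 sag=2.555

seed: a₀ = √(S³/(24(L−S))) = √(15.517³/(24·1.070)) = 12.061856
iter 1: u=0.643226  f(a)=+2.235e-02  f'(a)=-1.849e-01  a ← 12.061856 − (+2.235e-02/-1.849e-01) = 12.182776
iter 2: u=0.636842  f(a)=+3.406e-04  f'(a)=-1.793e-01  a ← 12.182776 − (+3.406e-04/-1.793e-01) = 12.184676
iter 3: u=0.636742  f(a)=+8.179e-08  f'(a)=-1.792e-01  a ← 12.184676 − (+8.179e-08/-1.792e-01) = 12.184677
iter 4: u=0.636742  f(a)=+3.553e-15  f'(a)=-1.792e-01  a ← 12.184677 − (+3.553e-15/-1.792e-01) = 12.184677
converged: |Δa| < 1e-12 after 4 iterations
sag = a·(cosh(S/(2a)) − 1) = 12.184677·(cosh(0.636742) − 1) = 2.554675
T_max/T_min = cosh(S/(2a)) = 1.209663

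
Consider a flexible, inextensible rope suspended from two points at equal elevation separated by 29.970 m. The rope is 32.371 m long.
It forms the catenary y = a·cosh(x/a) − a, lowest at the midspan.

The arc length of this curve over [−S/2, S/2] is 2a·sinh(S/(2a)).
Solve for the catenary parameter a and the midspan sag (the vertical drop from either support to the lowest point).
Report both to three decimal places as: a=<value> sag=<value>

a=21.869 sag=5.338

seed: a₀ = √(S³/(24(L−S))) = √(29.970³/(24·2.401)) = 21.613665
iter 1: u=0.693311  f(a)=+5.837e-02  f'(a)=-2.330e-01  a ← 21.613665 − (+5.837e-02/-2.330e-01) = 21.864141
iter 2: u=0.685369  f(a)=+1.030e-03  f'(a)=-2.249e-01  a ← 21.864141 − (+1.030e-03/-2.249e-01) = 21.868722
iter 3: u=0.685225  f(a)=+3.337e-07  f'(a)=-2.247e-01  a ← 21.868722 − (+3.337e-07/-2.247e-01) = 21.868723
iter 4: u=0.685225  f(a)=+3.553e-14  f'(a)=-2.247e-01  a ← 21.868723 − (+3.553e-14/-2.247e-01) = 21.868723
converged: |Δa| < 1e-12 after 4 iterations
sag = a·(cosh(S/(2a)) − 1) = 21.868723·(cosh(0.685225) − 1) = 5.338104
T_max/T_min = cosh(S/(2a)) = 1.244098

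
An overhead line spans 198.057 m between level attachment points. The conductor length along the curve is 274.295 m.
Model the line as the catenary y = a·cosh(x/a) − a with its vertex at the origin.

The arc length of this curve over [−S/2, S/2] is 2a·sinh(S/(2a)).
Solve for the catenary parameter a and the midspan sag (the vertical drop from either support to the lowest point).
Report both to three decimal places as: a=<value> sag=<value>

seed: a₀ = √(S³/(24(L−S))) = √(198.057³/(24·76.238)) = 65.161928
iter 1: u=1.519729  f(a)=+9.304e+00  f'(a)=-2.927e+00  a ← 65.161928 − (+9.304e+00/-2.927e+00) = 68.340649
iter 2: u=1.449042  f(a)=+7.241e-01  f'(a)=-2.488e+00  a ← 68.340649 − (+7.241e-01/-2.488e+00) = 68.631751
iter 3: u=1.442896  f(a)=+5.205e-03  f'(a)=-2.452e+00  a ← 68.631751 − (+5.205e-03/-2.452e+00) = 68.633874
iter 4: u=1.442852  f(a)=+2.731e-07  f'(a)=-2.452e+00  a ← 68.633874 − (+2.731e-07/-2.452e+00) = 68.633874
iter 5: u=1.442852  f(a)=-5.684e-14  f'(a)=-2.452e+00  a ← 68.633874 − (-5.684e-14/-2.452e+00) = 68.633874
converged: |Δa| < 1e-12 after 5 iterations
sag = a·(cosh(S/(2a)) − 1) = 68.633874·(cosh(1.442852) − 1) = 84.728590
T_max/T_min = cosh(S/(2a)) = 2.234501

a=68.634 sag=84.729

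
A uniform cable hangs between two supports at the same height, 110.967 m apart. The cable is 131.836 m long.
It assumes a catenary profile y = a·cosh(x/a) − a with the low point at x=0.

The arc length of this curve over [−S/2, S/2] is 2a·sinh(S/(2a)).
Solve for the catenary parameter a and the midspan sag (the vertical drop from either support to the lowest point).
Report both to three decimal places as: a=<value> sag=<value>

a=53.645 sag=31.343

seed: a₀ = √(S³/(24(L−S))) = √(110.967³/(24·20.869)) = 52.231720
iter 1: u=1.062257  f(a)=+1.210e+00  f'(a)=-8.930e-01  a ← 52.231720 − (+1.210e+00/-8.930e-01) = 53.586243
iter 2: u=1.035406  f(a)=+4.865e-02  f'(a)=-8.224e-01  a ← 53.586243 − (+4.865e-02/-8.224e-01) = 53.645394
iter 3: u=1.034264  f(a)=+8.600e-05  f'(a)=-8.195e-01  a ← 53.645394 − (+8.600e-05/-8.195e-01) = 53.645499
iter 4: u=1.034262  f(a)=+2.698e-10  f'(a)=-8.195e-01  a ← 53.645499 − (+2.698e-10/-8.195e-01) = 53.645499
iter 5: u=1.034262  f(a)=+0.000e+00  f'(a)=-8.195e-01  a ← 53.645499 − (+0.000e+00/-8.195e-01) = 53.645499
converged: |Δa| < 1e-12 after 5 iterations
sag = a·(cosh(S/(2a)) − 1) = 53.645499·(cosh(1.034262) − 1) = 31.342867
T_max/T_min = cosh(S/(2a)) = 1.584259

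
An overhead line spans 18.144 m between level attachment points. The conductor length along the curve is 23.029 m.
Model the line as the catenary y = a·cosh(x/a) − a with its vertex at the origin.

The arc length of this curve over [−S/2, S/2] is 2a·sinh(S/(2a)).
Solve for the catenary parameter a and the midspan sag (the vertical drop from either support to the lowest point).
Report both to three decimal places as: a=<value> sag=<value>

seed: a₀ = √(S³/(24(L−S))) = √(18.144³/(24·4.885)) = 7.137755
iter 1: u=1.270988  f(a)=+4.101e-01  f'(a)=-1.603e+00  a ← 7.137755 − (+4.101e-01/-1.603e+00) = 7.393573
iter 2: u=1.227012  f(a)=+2.308e-02  f'(a)=-1.427e+00  a ← 7.393573 − (+2.308e-02/-1.427e+00) = 7.409742
iter 3: u=1.224334  f(a)=+8.273e-05  f'(a)=-1.417e+00  a ← 7.409742 − (+8.273e-05/-1.417e+00) = 7.409801
iter 4: u=1.224324  f(a)=+1.072e-09  f'(a)=-1.417e+00  a ← 7.409801 − (+1.072e-09/-1.417e+00) = 7.409801
iter 5: u=1.224324  f(a)=+0.000e+00  f'(a)=-1.417e+00  a ← 7.409801 − (+0.000e+00/-1.417e+00) = 7.409801
converged: |Δa| < 1e-12 after 5 iterations
sag = a·(cosh(S/(2a)) − 1) = 7.409801·(cosh(1.224324) − 1) = 6.282856
T_max/T_min = cosh(S/(2a)) = 1.847912

a=7.410 sag=6.283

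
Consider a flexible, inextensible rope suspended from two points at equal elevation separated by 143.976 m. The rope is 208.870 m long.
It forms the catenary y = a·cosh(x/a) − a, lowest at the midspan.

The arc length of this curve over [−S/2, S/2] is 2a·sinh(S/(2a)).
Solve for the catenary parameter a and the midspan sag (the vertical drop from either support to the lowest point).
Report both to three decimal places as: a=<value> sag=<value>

seed: a₀ = √(S³/(24(L−S))) = √(143.976³/(24·64.894)) = 43.775112
iter 1: u=1.644496  f(a)=+9.362e+00  f'(a)=-3.848e+00  a ← 43.775112 − (+9.362e+00/-3.848e+00) = 46.207880
iter 2: u=1.557916  f(a)=+8.371e-01  f'(a)=-3.188e+00  a ← 46.207880 − (+8.371e-01/-3.188e+00) = 46.470442
iter 3: u=1.549114  f(a)=+8.144e-03  f'(a)=-3.126e+00  a ← 46.470442 − (+8.144e-03/-3.126e+00) = 46.473047
iter 4: u=1.549027  f(a)=+7.875e-07  f'(a)=-3.126e+00  a ← 46.473047 − (+7.875e-07/-3.126e+00) = 46.473047
iter 5: u=1.549027  f(a)=+2.842e-14  f'(a)=-3.126e+00  a ← 46.473047 − (+2.842e-14/-3.126e+00) = 46.473047
converged: |Δa| < 1e-12 after 5 iterations
sag = a·(cosh(S/(2a)) − 1) = 46.473047·(cosh(1.549027) − 1) = 67.835366
T_max/T_min = cosh(S/(2a)) = 2.459671

a=46.473 sag=67.835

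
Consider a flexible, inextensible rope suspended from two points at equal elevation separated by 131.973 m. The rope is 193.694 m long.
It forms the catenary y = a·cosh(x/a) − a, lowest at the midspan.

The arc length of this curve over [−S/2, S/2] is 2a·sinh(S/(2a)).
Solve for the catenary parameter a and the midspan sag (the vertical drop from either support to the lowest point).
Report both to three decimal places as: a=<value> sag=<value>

a=41.903 sag=63.620

seed: a₀ = √(S³/(24(L−S))) = √(131.973³/(24·61.721)) = 39.391774
iter 1: u=1.675134  f(a)=+9.261e+00  f'(a)=-4.106e+00  a ← 39.391774 − (+9.261e+00/-4.106e+00) = 41.647406
iter 2: u=1.584408  f(a)=+8.551e-01  f'(a)=-3.380e+00  a ← 41.647406 − (+8.551e-01/-3.380e+00) = 41.900395
iter 3: u=1.574842  f(a)=+8.925e-03  f'(a)=-3.310e+00  a ← 41.900395 − (+8.925e-03/-3.310e+00) = 41.903092
iter 4: u=1.574741  f(a)=+9.950e-07  f'(a)=-3.309e+00  a ← 41.903092 − (+9.950e-07/-3.309e+00) = 41.903092
iter 5: u=1.574741  f(a)=+5.684e-14  f'(a)=-3.309e+00  a ← 41.903092 − (+5.684e-14/-3.309e+00) = 41.903092
converged: |Δa| < 1e-12 after 5 iterations
sag = a·(cosh(S/(2a)) − 1) = 41.903092·(cosh(1.574741) − 1) = 63.620415
T_max/T_min = cosh(S/(2a)) = 2.518275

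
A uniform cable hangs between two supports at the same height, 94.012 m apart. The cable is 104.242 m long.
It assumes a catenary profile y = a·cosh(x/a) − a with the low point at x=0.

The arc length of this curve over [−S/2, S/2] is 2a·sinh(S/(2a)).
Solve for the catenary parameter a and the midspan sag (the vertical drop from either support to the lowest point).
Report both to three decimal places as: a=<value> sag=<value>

seed: a₀ = √(S³/(24(L−S))) = √(94.012³/(24·10.230)) = 58.174345
iter 1: u=0.808019  f(a)=+3.392e-01  f'(a)=-3.752e-01  a ← 58.174345 − (+3.392e-01/-3.752e-01) = 59.078368
iter 2: u=0.795655  f(a)=+8.068e-03  f'(a)=-3.575e-01  a ← 59.078368 − (+8.068e-03/-3.575e-01) = 59.100934
iter 3: u=0.795351  f(a)=+4.812e-06  f'(a)=-3.571e-01  a ← 59.100934 − (+4.812e-06/-3.571e-01) = 59.100947
iter 4: u=0.795351  f(a)=+1.705e-12  f'(a)=-3.571e-01  a ← 59.100947 − (+1.705e-12/-3.571e-01) = 59.100947
converged: |Δa| < 1e-12 after 4 iterations
sag = a·(cosh(S/(2a)) − 1) = 59.100947·(cosh(0.795351) − 1) = 19.699564
T_max/T_min = cosh(S/(2a)) = 1.333321

a=59.101 sag=19.700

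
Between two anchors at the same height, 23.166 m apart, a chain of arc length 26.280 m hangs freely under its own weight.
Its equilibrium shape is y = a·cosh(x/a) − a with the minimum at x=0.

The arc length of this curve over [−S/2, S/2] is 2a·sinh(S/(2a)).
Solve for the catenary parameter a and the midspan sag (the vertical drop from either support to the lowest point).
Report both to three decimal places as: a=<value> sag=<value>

a=13.150 sag=5.440

seed: a₀ = √(S³/(24(L−S))) = √(23.166³/(24·3.114)) = 12.897682
iter 1: u=0.898068  f(a)=+1.280e-01  f'(a)=-5.230e-01  a ← 12.897682 − (+1.280e-01/-5.230e-01) = 13.142470
iter 2: u=0.881341  f(a)=+3.735e-03  f'(a)=-4.928e-01  a ← 13.142470 − (+3.735e-03/-4.928e-01) = 13.150049
iter 3: u=0.880833  f(a)=+3.392e-06  f'(a)=-4.919e-01  a ← 13.150049 − (+3.392e-06/-4.919e-01) = 13.150056
iter 4: u=0.880833  f(a)=+2.800e-12  f'(a)=-4.919e-01  a ← 13.150056 − (+2.800e-12/-4.919e-01) = 13.150056
converged: |Δa| < 1e-12 after 4 iterations
sag = a·(cosh(S/(2a)) − 1) = 13.150056·(cosh(0.880833) − 1) = 5.439822
T_max/T_min = cosh(S/(2a)) = 1.413673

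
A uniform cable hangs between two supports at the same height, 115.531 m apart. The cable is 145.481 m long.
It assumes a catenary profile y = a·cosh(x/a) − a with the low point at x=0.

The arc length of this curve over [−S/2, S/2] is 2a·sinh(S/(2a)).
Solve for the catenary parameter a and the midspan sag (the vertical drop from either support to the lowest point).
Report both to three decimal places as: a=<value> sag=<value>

a=48.021 sag=39.141

seed: a₀ = √(S³/(24(L−S))) = √(115.531³/(24·29.950)) = 46.317356
iter 1: u=1.247167  f(a)=+2.417e+00  f'(a)=-1.506e+00  a ← 46.317356 − (+2.417e+00/-1.506e+00) = 47.922634
iter 2: u=1.205391  f(a)=+1.314e-01  f'(a)=-1.346e+00  a ← 47.922634 − (+1.314e-01/-1.346e+00) = 48.020207
iter 3: u=1.202942  f(a)=+4.372e-04  f'(a)=-1.337e+00  a ← 48.020207 − (+4.372e-04/-1.337e+00) = 48.020534
iter 4: u=1.202933  f(a)=+4.879e-09  f'(a)=-1.337e+00  a ← 48.020534 − (+4.879e-09/-1.337e+00) = 48.020534
iter 5: u=1.202933  f(a)=+0.000e+00  f'(a)=-1.337e+00  a ← 48.020534 − (+0.000e+00/-1.337e+00) = 48.020534
converged: |Δa| < 1e-12 after 5 iterations
sag = a·(cosh(S/(2a)) − 1) = 48.020534·(cosh(1.202933) − 1) = 39.141109
T_max/T_min = cosh(S/(2a)) = 1.815091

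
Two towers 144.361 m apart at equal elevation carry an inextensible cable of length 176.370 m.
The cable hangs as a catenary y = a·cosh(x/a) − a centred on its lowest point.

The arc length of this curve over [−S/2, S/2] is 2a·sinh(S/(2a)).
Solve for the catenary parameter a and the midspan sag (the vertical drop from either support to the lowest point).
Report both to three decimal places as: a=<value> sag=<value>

a=64.563 sag=44.730

seed: a₀ = √(S³/(24(L−S))) = √(144.361³/(24·32.009)) = 62.579653
iter 1: u=1.153418  f(a)=+2.198e+00  f'(a)=-1.166e+00  a ← 62.579653 − (+2.198e+00/-1.166e+00) = 64.465118
iter 2: u=1.119683  f(a)=+1.032e-01  f'(a)=-1.059e+00  a ← 64.465118 − (+1.032e-01/-1.059e+00) = 64.562653
iter 3: u=1.117992  f(a)=+2.527e-04  f'(a)=-1.053e+00  a ← 64.562653 − (+2.527e-04/-1.053e+00) = 64.562893
iter 4: u=1.117987  f(a)=+1.521e-09  f'(a)=-1.053e+00  a ← 64.562893 − (+1.521e-09/-1.053e+00) = 64.562893
iter 5: u=1.117987  f(a)=+0.000e+00  f'(a)=-1.053e+00  a ← 64.562893 − (+0.000e+00/-1.053e+00) = 64.562893
converged: |Δa| < 1e-12 after 5 iterations
sag = a·(cosh(S/(2a)) − 1) = 64.562893·(cosh(1.117987) − 1) = 44.730114
T_max/T_min = cosh(S/(2a)) = 1.692815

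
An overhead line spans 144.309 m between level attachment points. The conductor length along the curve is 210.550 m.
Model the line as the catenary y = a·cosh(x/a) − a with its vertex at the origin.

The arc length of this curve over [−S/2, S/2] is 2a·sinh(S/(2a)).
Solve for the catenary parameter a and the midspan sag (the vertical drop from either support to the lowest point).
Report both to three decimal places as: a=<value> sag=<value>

a=46.203 sag=68.765

seed: a₀ = √(S³/(24(L−S))) = √(144.309³/(24·66.241)) = 43.478151
iter 1: u=1.659558  f(a)=+9.743e+00  f'(a)=-3.973e+00  a ← 43.478151 − (+9.743e+00/-3.973e+00) = 45.930446
iter 2: u=1.570951  f(a)=+8.851e-01  f'(a)=-3.281e+00  a ← 45.930446 − (+8.851e-01/-3.281e+00) = 46.200191
iter 3: u=1.561779  f(a)=+8.916e-03  f'(a)=-3.216e+00  a ← 46.200191 − (+8.916e-03/-3.216e+00) = 46.202964
iter 4: u=1.561686  f(a)=+9.250e-07  f'(a)=-3.215e+00  a ← 46.202964 − (+9.250e-07/-3.215e+00) = 46.202964
iter 5: u=1.561686  f(a)=+2.842e-14  f'(a)=-3.215e+00  a ← 46.202964 − (+2.842e-14/-3.215e+00) = 46.202964
converged: |Δa| < 1e-12 after 5 iterations
sag = a·(cosh(S/(2a)) − 1) = 46.202964·(cosh(1.561686) − 1) = 68.764595
T_max/T_min = cosh(S/(2a)) = 2.488316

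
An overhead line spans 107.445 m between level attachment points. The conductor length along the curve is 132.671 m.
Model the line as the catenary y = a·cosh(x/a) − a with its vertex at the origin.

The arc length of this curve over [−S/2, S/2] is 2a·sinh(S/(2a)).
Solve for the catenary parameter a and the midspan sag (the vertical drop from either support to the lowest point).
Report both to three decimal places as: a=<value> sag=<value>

a=46.779 sag=34.392

seed: a₀ = √(S³/(24(L−S))) = √(107.445³/(24·25.226)) = 45.263642
iter 1: u=1.186880  f(a)=+1.838e+00  f'(a)=-1.280e+00  a ← 45.263642 − (+1.838e+00/-1.280e+00) = 46.699507
iter 2: u=1.150387  f(a)=+9.106e-02  f'(a)=-1.156e+00  a ← 46.699507 − (+9.106e-02/-1.156e+00) = 46.778295
iter 3: u=1.148449  f(a)=+2.494e-04  f'(a)=-1.149e+00  a ← 46.778295 − (+2.494e-04/-1.149e+00) = 46.778512
iter 4: u=1.148444  f(a)=+1.883e-09  f'(a)=-1.149e+00  a ← 46.778512 − (+1.883e-09/-1.149e+00) = 46.778512
iter 5: u=1.148444  f(a)=+2.842e-14  f'(a)=-1.149e+00  a ← 46.778512 − (+2.842e-14/-1.149e+00) = 46.778512
converged: |Δa| < 1e-12 after 5 iterations
sag = a·(cosh(S/(2a)) − 1) = 46.778512·(cosh(1.148444) − 1) = 34.391850
T_max/T_min = cosh(S/(2a)) = 1.735206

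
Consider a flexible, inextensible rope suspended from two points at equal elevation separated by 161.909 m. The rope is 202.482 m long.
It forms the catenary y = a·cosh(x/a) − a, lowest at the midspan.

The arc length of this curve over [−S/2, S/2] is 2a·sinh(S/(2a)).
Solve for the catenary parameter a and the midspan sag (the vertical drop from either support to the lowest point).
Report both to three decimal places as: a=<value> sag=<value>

seed: a₀ = √(S³/(24(L−S))) = √(161.909³/(24·40.573)) = 66.021031
iter 1: u=1.226193  f(a)=+3.162e+00  f'(a)=-1.424e+00  a ← 66.021031 − (+3.162e+00/-1.424e+00) = 68.241158
iter 2: u=1.186300  f(a)=+1.665e-01  f'(a)=-1.278e+00  a ← 68.241158 − (+1.665e-01/-1.278e+00) = 68.371456
iter 3: u=1.184039  f(a)=+5.184e-04  f'(a)=-1.270e+00  a ← 68.371456 − (+5.184e-04/-1.270e+00) = 68.371864
iter 4: u=1.184032  f(a)=+5.061e-09  f'(a)=-1.270e+00  a ← 68.371864 − (+5.061e-09/-1.270e+00) = 68.371864
iter 5: u=1.184032  f(a)=+2.842e-14  f'(a)=-1.270e+00  a ← 68.371864 − (+2.842e-14/-1.270e+00) = 68.371864
converged: |Δa| < 1e-12 after 5 iterations
sag = a·(cosh(S/(2a)) − 1) = 68.371864·(cosh(1.184032) − 1) = 53.793810
T_max/T_min = cosh(S/(2a)) = 1.786783

a=68.372 sag=53.794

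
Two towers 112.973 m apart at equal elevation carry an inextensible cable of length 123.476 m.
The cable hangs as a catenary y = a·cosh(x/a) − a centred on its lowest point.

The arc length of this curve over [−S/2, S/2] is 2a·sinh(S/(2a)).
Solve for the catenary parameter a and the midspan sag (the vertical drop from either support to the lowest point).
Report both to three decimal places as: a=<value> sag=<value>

a=76.664 sag=21.769

seed: a₀ = √(S³/(24(L−S))) = √(112.973³/(24·10.503)) = 75.630973
iter 1: u=0.746870  f(a)=+2.969e-01  f'(a)=-2.935e-01  a ← 75.630973 − (+2.969e-01/-2.935e-01) = 76.642246
iter 2: u=0.737015  f(a)=+6.059e-03  f'(a)=-2.817e-01  a ← 76.642246 − (+6.059e-03/-2.817e-01) = 76.663757
iter 3: u=0.736808  f(a)=+2.641e-06  f'(a)=-2.814e-01  a ← 76.663757 − (+2.641e-06/-2.814e-01) = 76.663766
iter 4: u=0.736808  f(a)=+4.974e-13  f'(a)=-2.814e-01  a ← 76.663766 − (+4.974e-13/-2.814e-01) = 76.663766
converged: |Δa| < 1e-12 after 4 iterations
sag = a·(cosh(S/(2a)) − 1) = 76.663766·(cosh(0.736808) − 1) = 21.768514
T_max/T_min = cosh(S/(2a)) = 1.283948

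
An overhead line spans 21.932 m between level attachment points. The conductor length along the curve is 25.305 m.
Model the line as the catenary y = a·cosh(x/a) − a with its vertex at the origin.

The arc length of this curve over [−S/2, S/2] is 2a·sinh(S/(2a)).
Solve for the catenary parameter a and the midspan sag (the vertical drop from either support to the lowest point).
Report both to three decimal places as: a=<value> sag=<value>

seed: a₀ = √(S³/(24(L−S))) = √(21.932³/(24·3.373)) = 11.415727
iter 1: u=0.960605  f(a)=+1.591e-01  f'(a)=-6.473e-01  a ← 11.415727 − (+1.591e-01/-6.473e-01) = 11.661498
iter 2: u=0.940359  f(a)=+5.283e-03  f'(a)=-6.050e-01  a ← 11.661498 − (+5.283e-03/-6.050e-01) = 11.670230
iter 3: u=0.939656  f(a)=+6.268e-06  f'(a)=-6.035e-01  a ← 11.670230 − (+6.268e-06/-6.035e-01) = 11.670241
iter 4: u=0.939655  f(a)=+8.843e-12  f'(a)=-6.035e-01  a ← 11.670241 − (+8.843e-12/-6.035e-01) = 11.670241
iter 5: u=0.939655  f(a)=+7.105e-15  f'(a)=-6.035e-01  a ← 11.670241 − (+7.105e-15/-6.035e-01) = 11.670241
converged: |Δa| < 1e-12 after 5 iterations
sag = a·(cosh(S/(2a)) − 1) = 11.670241·(cosh(0.939655) − 1) = 5.542553
T_max/T_min = cosh(S/(2a)) = 1.474930

a=11.670 sag=5.543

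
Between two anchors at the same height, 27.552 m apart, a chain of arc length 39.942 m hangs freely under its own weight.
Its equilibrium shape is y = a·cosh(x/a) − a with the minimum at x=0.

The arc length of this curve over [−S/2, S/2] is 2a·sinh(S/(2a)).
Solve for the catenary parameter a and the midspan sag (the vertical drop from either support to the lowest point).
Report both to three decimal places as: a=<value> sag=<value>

a=8.902 sag=12.963

seed: a₀ = √(S³/(24(L−S))) = √(27.552³/(24·12.390)) = 8.386648
iter 1: u=1.642611  f(a)=+1.783e+00  f'(a)=-3.833e+00  a ← 8.386648 − (+1.783e+00/-3.833e+00) = 8.851861
iter 2: u=1.556283  f(a)=+1.591e-01  f'(a)=-3.177e+00  a ← 8.851861 − (+1.591e-01/-3.177e+00) = 8.901950
iter 3: u=1.547526  f(a)=+1.541e-03  f'(a)=-3.115e+00  a ← 8.901950 − (+1.541e-03/-3.115e+00) = 8.902445
iter 4: u=1.547440  f(a)=+1.477e-07  f'(a)=-3.115e+00  a ← 8.902445 − (+1.477e-07/-3.115e+00) = 8.902445
iter 5: u=1.547440  f(a)=+7.105e-15  f'(a)=-3.115e+00  a ← 8.902445 − (+7.105e-15/-3.115e+00) = 8.902445
converged: |Δa| < 1e-12 after 5 iterations
sag = a·(cosh(S/(2a)) − 1) = 8.902445·(cosh(1.547440) − 1) = 12.962924
T_max/T_min = cosh(S/(2a)) = 2.456108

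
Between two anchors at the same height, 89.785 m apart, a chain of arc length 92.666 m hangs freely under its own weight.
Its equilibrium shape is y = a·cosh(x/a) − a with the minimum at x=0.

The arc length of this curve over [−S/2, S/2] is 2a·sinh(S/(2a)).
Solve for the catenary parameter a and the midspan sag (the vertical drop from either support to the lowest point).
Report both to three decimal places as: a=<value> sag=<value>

seed: a₀ = √(S³/(24(L−S))) = √(89.785³/(24·2.881)) = 102.312437
iter 1: u=0.438779  f(a)=+2.786e-02  f'(a)=-5.741e-02  a ← 102.312437 − (+2.786e-02/-5.741e-02) = 102.797739
iter 2: u=0.436707  f(a)=+1.995e-04  f'(a)=-5.659e-02  a ← 102.797739 − (+1.995e-04/-5.659e-02) = 102.801264
iter 3: u=0.436692  f(a)=+1.039e-08  f'(a)=-5.658e-02  a ← 102.801264 − (+1.039e-08/-5.658e-02) = 102.801265
iter 4: u=0.436692  f(a)=+0.000e+00  f'(a)=-5.658e-02  a ← 102.801265 − (+0.000e+00/-5.658e-02) = 102.801265
converged: |Δa| < 1e-12 after 4 iterations
sag = a·(cosh(S/(2a)) − 1) = 102.801265·(cosh(0.436692) − 1) = 9.958865
T_max/T_min = cosh(S/(2a)) = 1.096875

a=102.801 sag=9.959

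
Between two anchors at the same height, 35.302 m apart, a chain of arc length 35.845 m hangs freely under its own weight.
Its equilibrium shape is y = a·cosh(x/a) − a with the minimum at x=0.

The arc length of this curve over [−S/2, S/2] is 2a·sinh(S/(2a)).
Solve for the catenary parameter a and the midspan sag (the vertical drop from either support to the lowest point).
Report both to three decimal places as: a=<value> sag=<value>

a=58.236 sag=2.696

seed: a₀ = √(S³/(24(L−S))) = √(35.302³/(24·0.543)) = 58.102314
iter 1: u=0.303792  f(a)=+2.511e-03  f'(a)=-1.886e-02  a ← 58.102314 − (+2.511e-03/-1.886e-02) = 58.235432
iter 2: u=0.303097  f(a)=+8.656e-06  f'(a)=-1.873e-02  a ← 58.235432 − (+8.656e-06/-1.873e-02) = 58.235894
iter 3: u=0.303095  f(a)=+1.036e-10  f'(a)=-1.873e-02  a ← 58.235894 − (+1.036e-10/-1.873e-02) = 58.235894
iter 4: u=0.303095  f(a)=+0.000e+00  f'(a)=-1.873e-02  a ← 58.235894 − (+0.000e+00/-1.873e-02) = 58.235894
converged: |Δa| < 1e-12 after 4 iterations
sag = a·(cosh(S/(2a)) − 1) = 58.235894·(cosh(0.303095) − 1) = 2.695505
T_max/T_min = cosh(S/(2a)) = 1.046286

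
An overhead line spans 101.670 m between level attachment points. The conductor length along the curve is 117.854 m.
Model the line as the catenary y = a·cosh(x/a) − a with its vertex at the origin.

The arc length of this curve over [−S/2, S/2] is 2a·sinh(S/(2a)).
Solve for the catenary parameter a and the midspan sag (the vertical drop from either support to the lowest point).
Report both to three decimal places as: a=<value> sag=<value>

seed: a₀ = √(S³/(24(L−S))) = √(101.670³/(24·16.184)) = 52.016446
iter 1: u=0.977287  f(a)=+7.907e-01  f'(a)=-6.838e-01  a ← 52.016446 − (+7.907e-01/-6.838e-01) = 53.172801
iter 2: u=0.956034  f(a)=+2.713e-02  f'(a)=-6.376e-01  a ← 53.172801 − (+2.713e-02/-6.376e-01) = 53.215361
iter 3: u=0.955269  f(a)=+3.447e-05  f'(a)=-6.359e-01  a ← 53.215361 − (+3.447e-05/-6.359e-01) = 53.215415
iter 4: u=0.955268  f(a)=+5.581e-11  f'(a)=-6.359e-01  a ← 53.215415 − (+5.581e-11/-6.359e-01) = 53.215415
iter 5: u=0.955268  f(a)=+0.000e+00  f'(a)=-6.359e-01  a ← 53.215415 − (+0.000e+00/-6.359e-01) = 53.215415
converged: |Δa| < 1e-12 after 5 iterations
sag = a·(cosh(S/(2a)) − 1) = 53.215415·(cosh(0.955268) − 1) = 26.184029
T_max/T_min = cosh(S/(2a)) = 1.492038

a=53.215 sag=26.184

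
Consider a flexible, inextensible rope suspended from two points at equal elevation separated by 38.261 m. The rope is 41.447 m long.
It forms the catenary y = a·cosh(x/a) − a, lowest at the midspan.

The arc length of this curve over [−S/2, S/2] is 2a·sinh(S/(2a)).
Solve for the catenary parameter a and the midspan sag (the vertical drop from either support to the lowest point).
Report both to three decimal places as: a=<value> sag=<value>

seed: a₀ = √(S³/(24(L−S))) = √(38.261³/(24·3.186)) = 27.064871
iter 1: u=0.706839  f(a)=+8.054e-02  f'(a)=-2.474e-01  a ← 27.064871 − (+8.054e-02/-2.474e-01) = 27.390417
iter 2: u=0.698438  f(a)=+1.476e-03  f'(a)=-2.384e-01  a ← 27.390417 − (+1.476e-03/-2.384e-01) = 27.396610
iter 3: u=0.698280  f(a)=+5.165e-07  f'(a)=-2.382e-01  a ← 27.396610 − (+5.165e-07/-2.382e-01) = 27.396612
iter 4: u=0.698280  f(a)=+5.684e-14  f'(a)=-2.382e-01  a ← 27.396612 − (+5.684e-14/-2.382e-01) = 27.396612
converged: |Δa| < 1e-12 after 4 iterations
sag = a·(cosh(S/(2a)) − 1) = 27.396612·(cosh(0.698280) − 1) = 6.955066
T_max/T_min = cosh(S/(2a)) = 1.253866

a=27.397 sag=6.955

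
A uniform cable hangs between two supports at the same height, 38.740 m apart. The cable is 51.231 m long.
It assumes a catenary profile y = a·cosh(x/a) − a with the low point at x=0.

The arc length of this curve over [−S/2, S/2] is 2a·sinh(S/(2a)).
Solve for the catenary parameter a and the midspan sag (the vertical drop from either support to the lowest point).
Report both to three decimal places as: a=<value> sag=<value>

seed: a₀ = √(S³/(24(L−S))) = √(38.740³/(24·12.491)) = 13.926282
iter 1: u=1.390895  f(a)=+1.265e+00  f'(a)=-2.166e+00  a ← 13.926282 − (+1.265e+00/-2.166e+00) = 14.510566
iter 2: u=1.334889  f(a)=+8.400e-02  f'(a)=-1.887e+00  a ← 14.510566 − (+8.400e-02/-1.887e+00) = 14.555079
iter 3: u=1.330807  f(a)=+4.283e-04  f'(a)=-1.868e+00  a ← 14.555079 − (+4.283e-04/-1.868e+00) = 14.555309
iter 4: u=1.330786  f(a)=+1.126e-08  f'(a)=-1.868e+00  a ← 14.555309 − (+1.126e-08/-1.868e+00) = 14.555309
iter 5: u=1.330786  f(a)=-7.105e-15  f'(a)=-1.868e+00  a ← 14.555309 − (-7.105e-15/-1.868e+00) = 14.555309
converged: |Δa| < 1e-12 after 5 iterations
sag = a·(cosh(S/(2a)) − 1) = 14.555309·(cosh(1.330786) − 1) = 14.906715
T_max/T_min = cosh(S/(2a)) = 2.024143

a=14.555 sag=14.907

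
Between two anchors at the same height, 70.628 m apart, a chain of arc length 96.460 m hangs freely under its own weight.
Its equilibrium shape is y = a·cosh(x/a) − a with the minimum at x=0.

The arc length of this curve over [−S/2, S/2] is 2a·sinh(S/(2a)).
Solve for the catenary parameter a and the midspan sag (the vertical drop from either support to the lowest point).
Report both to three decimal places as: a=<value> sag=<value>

a=25.050 sag=29.297

seed: a₀ = √(S³/(24(L−S))) = √(70.628³/(24·25.832)) = 23.838599
iter 1: u=1.481379  f(a)=+2.987e+00  f'(a)=-2.682e+00  a ← 23.838599 − (+2.987e+00/-2.682e+00) = 24.952494
iter 2: u=1.415249  f(a)=+2.221e-01  f'(a)=-2.296e+00  a ← 24.952494 − (+2.221e-01/-2.296e+00) = 25.049223
iter 3: u=1.409784  f(a)=+1.446e-03  f'(a)=-2.267e+00  a ← 25.049223 − (+1.446e-03/-2.267e+00) = 25.049862
iter 4: u=1.409748  f(a)=+6.221e-08  f'(a)=-2.266e+00  a ← 25.049862 − (+6.221e-08/-2.266e+00) = 25.049862
iter 5: u=1.409748  f(a)=+0.000e+00  f'(a)=-2.266e+00  a ← 25.049862 − (+0.000e+00/-2.266e+00) = 25.049862
converged: |Δa| < 1e-12 after 5 iterations
sag = a·(cosh(S/(2a)) − 1) = 25.049862·(cosh(1.409748) − 1) = 29.297433
T_max/T_min = cosh(S/(2a)) = 2.169565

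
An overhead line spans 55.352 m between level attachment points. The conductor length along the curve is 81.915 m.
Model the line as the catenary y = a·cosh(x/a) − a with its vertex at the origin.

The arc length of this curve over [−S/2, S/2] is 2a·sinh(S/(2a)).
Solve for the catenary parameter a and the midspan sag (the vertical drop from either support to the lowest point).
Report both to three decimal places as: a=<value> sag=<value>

seed: a₀ = √(S³/(24(L−S))) = √(55.352³/(24·26.563)) = 16.310069
iter 1: u=1.696866  f(a)=+4.097e+00  f'(a)=-4.297e+00  a ← 16.310069 − (+4.097e+00/-4.297e+00) = 17.263584
iter 2: u=1.603143  f(a)=+3.868e-01  f'(a)=-3.521e+00  a ← 17.263584 − (+3.868e-01/-3.521e+00) = 17.373441
iter 3: u=1.593006  f(a)=+4.240e-03  f'(a)=-3.444e+00  a ← 17.373441 − (+4.240e-03/-3.444e+00) = 17.374672
iter 4: u=1.592893  f(a)=+5.219e-07  f'(a)=-3.443e+00  a ← 17.374672 − (+5.219e-07/-3.443e+00) = 17.374672
iter 5: u=1.592893  f(a)=+1.421e-14  f'(a)=-3.443e+00  a ← 17.374672 − (+1.421e-14/-3.443e+00) = 17.374672
converged: |Δa| < 1e-12 after 5 iterations
sag = a·(cosh(S/(2a)) − 1) = 17.374672·(cosh(1.592893) − 1) = 27.115732
T_max/T_min = cosh(S/(2a)) = 2.560647

a=17.375 sag=27.116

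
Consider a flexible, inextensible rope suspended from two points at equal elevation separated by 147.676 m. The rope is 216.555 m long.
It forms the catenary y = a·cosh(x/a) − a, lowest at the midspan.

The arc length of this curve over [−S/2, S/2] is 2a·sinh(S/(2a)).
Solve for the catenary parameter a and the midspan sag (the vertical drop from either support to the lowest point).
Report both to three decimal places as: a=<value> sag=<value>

seed: a₀ = √(S³/(24(L−S))) = √(147.676³/(24·68.879)) = 44.138324
iter 1: u=1.672877  f(a)=+1.031e+01  f'(a)=-4.086e+00  a ← 44.138324 − (+1.031e+01/-4.086e+00) = 46.660257
iter 2: u=1.582460  f(a)=+9.493e-01  f'(a)=-3.365e+00  a ← 46.660257 − (+9.493e-01/-3.365e+00) = 46.942320
iter 3: u=1.572952  f(a)=+9.858e-03  f'(a)=-3.296e+00  a ← 46.942320 − (+9.858e-03/-3.296e+00) = 46.945311
iter 4: u=1.572851  f(a)=+1.088e-06  f'(a)=-3.295e+00  a ← 46.945311 − (+1.088e-06/-3.295e+00) = 46.945312
iter 5: u=1.572851  f(a)=+0.000e+00  f'(a)=-3.295e+00  a ← 46.945312 − (+0.000e+00/-3.295e+00) = 46.945312
converged: |Δa| < 1e-12 after 5 iterations
sag = a·(cosh(S/(2a)) − 1) = 46.945312·(cosh(1.572851) − 1) = 71.071125
T_max/T_min = cosh(S/(2a)) = 2.513913

a=46.945 sag=71.071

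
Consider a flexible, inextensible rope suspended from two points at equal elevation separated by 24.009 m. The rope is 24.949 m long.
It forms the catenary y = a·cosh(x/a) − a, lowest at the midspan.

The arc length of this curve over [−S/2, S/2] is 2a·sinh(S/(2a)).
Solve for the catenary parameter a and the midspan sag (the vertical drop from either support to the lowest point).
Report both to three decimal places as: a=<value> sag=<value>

seed: a₀ = √(S³/(24(L−S))) = √(24.009³/(24·0.940)) = 24.768035
iter 1: u=0.484677  f(a)=+1.110e-02  f'(a)=-7.770e-02  a ← 24.768035 − (+1.110e-02/-7.770e-02) = 24.910924
iter 2: u=0.481897  f(a)=+9.681e-05  f'(a)=-7.635e-02  a ← 24.910924 − (+9.681e-05/-7.635e-02) = 24.912192
iter 3: u=0.481872  f(a)=+7.505e-09  f'(a)=-7.634e-02  a ← 24.912192 − (+7.505e-09/-7.634e-02) = 24.912192
iter 4: u=0.481872  f(a)=+3.553e-15  f'(a)=-7.634e-02  a ← 24.912192 − (+3.553e-15/-7.634e-02) = 24.912192
converged: |Δa| < 1e-12 after 4 iterations
sag = a·(cosh(S/(2a)) − 1) = 24.912192·(cosh(0.481872) − 1) = 2.948721
T_max/T_min = cosh(S/(2a)) = 1.118365

a=24.912 sag=2.949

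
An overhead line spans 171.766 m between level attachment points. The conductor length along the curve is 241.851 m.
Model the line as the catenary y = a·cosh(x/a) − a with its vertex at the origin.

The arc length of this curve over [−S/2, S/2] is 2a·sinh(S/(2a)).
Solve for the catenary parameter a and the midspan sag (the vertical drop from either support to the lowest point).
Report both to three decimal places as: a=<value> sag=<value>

seed: a₀ = √(S³/(24(L−S))) = √(171.766³/(24·70.085)) = 54.889294
iter 1: u=1.564658  f(a)=+9.096e+00  f'(a)=-3.236e+00  a ← 54.889294 − (+9.096e+00/-3.236e+00) = 57.700227
iter 2: u=1.488434  f(a)=+7.455e-01  f'(a)=-2.726e+00  a ← 57.700227 − (+7.455e-01/-2.726e+00) = 57.973737
iter 3: u=1.481412  f(a)=+5.994e-03  f'(a)=-2.682e+00  a ← 57.973737 − (+5.994e-03/-2.682e+00) = 57.975972
iter 4: u=1.481355  f(a)=+3.944e-07  f'(a)=-2.682e+00  a ← 57.975972 − (+3.944e-07/-2.682e+00) = 57.975972
iter 5: u=1.481355  f(a)=+5.684e-14  f'(a)=-2.682e+00  a ← 57.975972 − (+5.684e-14/-2.682e+00) = 57.975972
converged: |Δa| < 1e-12 after 5 iterations
sag = a·(cosh(S/(2a)) − 1) = 57.975972·(cosh(1.481355) − 1) = 76.129173
T_max/T_min = cosh(S/(2a)) = 2.313116

a=57.976 sag=76.129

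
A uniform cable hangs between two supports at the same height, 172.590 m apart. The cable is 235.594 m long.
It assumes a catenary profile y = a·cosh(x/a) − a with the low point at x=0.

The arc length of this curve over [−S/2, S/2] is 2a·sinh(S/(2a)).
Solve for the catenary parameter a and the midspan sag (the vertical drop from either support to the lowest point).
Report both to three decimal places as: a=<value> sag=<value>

a=61.266 sag=71.511

seed: a₀ = √(S³/(24(L−S))) = √(172.590³/(24·63.004)) = 58.308754
iter 1: u=1.479966  f(a)=+7.271e+00  f'(a)=-2.673e+00  a ← 58.308754 − (+7.271e+00/-2.673e+00) = 61.028927
iter 2: u=1.414002  f(a)=+5.398e-01  f'(a)=-2.290e+00  a ← 61.028927 − (+5.398e-01/-2.290e+00) = 61.264675
iter 3: u=1.408560  f(a)=+3.502e-03  f'(a)=-2.260e+00  a ← 61.264675 − (+3.502e-03/-2.260e+00) = 61.266224
iter 4: u=1.408525  f(a)=+1.495e-07  f'(a)=-2.260e+00  a ← 61.266224 − (+1.495e-07/-2.260e+00) = 61.266224
iter 5: u=1.408525  f(a)=+5.684e-14  f'(a)=-2.260e+00  a ← 61.266224 − (+5.684e-14/-2.260e+00) = 61.266224
converged: |Δa| < 1e-12 after 5 iterations
sag = a·(cosh(S/(2a)) − 1) = 61.266224·(cosh(1.408525) − 1) = 71.510594
T_max/T_min = cosh(S/(2a)) = 2.167211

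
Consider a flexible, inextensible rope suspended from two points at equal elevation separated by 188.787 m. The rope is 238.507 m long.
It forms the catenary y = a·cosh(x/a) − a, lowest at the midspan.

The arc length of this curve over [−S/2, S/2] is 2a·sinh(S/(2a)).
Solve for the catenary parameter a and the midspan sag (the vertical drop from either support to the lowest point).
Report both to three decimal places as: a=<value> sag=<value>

seed: a₀ = √(S³/(24(L−S))) = √(188.787³/(24·49.720)) = 75.090837
iter 1: u=1.257057  f(a)=+4.079e+00  f'(a)=-1.546e+00  a ← 75.090837 − (+4.079e+00/-1.546e+00) = 77.730091
iter 2: u=1.214375  f(a)=+2.249e-01  f'(a)=-1.379e+00  a ← 77.730091 − (+2.249e-01/-1.379e+00) = 77.893153
iter 3: u=1.211833  f(a)=+7.723e-04  f'(a)=-1.370e+00  a ← 77.893153 − (+7.723e-04/-1.370e+00) = 77.893716
iter 4: u=1.211824  f(a)=+9.171e-09  f'(a)=-1.370e+00  a ← 77.893716 − (+9.171e-09/-1.370e+00) = 77.893716
iter 5: u=1.211824  f(a)=+0.000e+00  f'(a)=-1.370e+00  a ← 77.893716 − (+0.000e+00/-1.370e+00) = 77.893716
converged: |Δa| < 1e-12 after 5 iterations
sag = a·(cosh(S/(2a)) − 1) = 77.893716·(cosh(1.211824) − 1) = 64.545142
T_max/T_min = cosh(S/(2a)) = 1.828631

a=77.894 sag=64.545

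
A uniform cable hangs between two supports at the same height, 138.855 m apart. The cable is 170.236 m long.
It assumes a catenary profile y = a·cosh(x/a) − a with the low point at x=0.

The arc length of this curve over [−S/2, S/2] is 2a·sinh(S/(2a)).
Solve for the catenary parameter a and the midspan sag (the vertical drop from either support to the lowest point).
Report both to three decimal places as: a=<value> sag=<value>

a=61.546 sag=43.492

seed: a₀ = √(S³/(24(L−S))) = √(138.855³/(24·31.381)) = 59.621552
iter 1: u=1.164470  f(a)=+2.198e+00  f'(a)=-1.203e+00  a ← 59.621552 − (+2.198e+00/-1.203e+00) = 61.449087
iter 2: u=1.129838  f(a)=+1.051e-01  f'(a)=-1.090e+00  a ← 61.449087 − (+1.051e-01/-1.090e+00) = 61.545501
iter 3: u=1.128068  f(a)=+2.670e-04  f'(a)=-1.084e+00  a ← 61.545501 − (+2.670e-04/-1.084e+00) = 61.545748
iter 4: u=1.128063  f(a)=+1.734e-09  f'(a)=-1.084e+00  a ← 61.545748 − (+1.734e-09/-1.084e+00) = 61.545748
iter 5: u=1.128063  f(a)=+8.527e-14  f'(a)=-1.084e+00  a ← 61.545748 − (+8.527e-14/-1.084e+00) = 61.545748
converged: |Δa| < 1e-12 after 5 iterations
sag = a·(cosh(S/(2a)) − 1) = 61.545748·(cosh(1.128063) − 1) = 43.492117
T_max/T_min = cosh(S/(2a)) = 1.706663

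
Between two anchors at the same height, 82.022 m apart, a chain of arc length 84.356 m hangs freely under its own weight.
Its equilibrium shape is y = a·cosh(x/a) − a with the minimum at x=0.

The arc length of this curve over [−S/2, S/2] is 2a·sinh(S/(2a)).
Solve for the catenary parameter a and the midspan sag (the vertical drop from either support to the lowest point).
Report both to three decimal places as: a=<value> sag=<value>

a=99.673 sag=8.557

seed: a₀ = √(S³/(24(L−S))) = √(82.022³/(24·2.334)) = 99.252050
iter 1: u=0.413201  f(a)=+2.001e-02  f'(a)=-4.784e-02  a ← 99.252050 − (+2.001e-02/-4.784e-02) = 99.670237
iter 2: u=0.411467  f(a)=+1.271e-04  f'(a)=-4.723e-02  a ← 99.670237 − (+1.271e-04/-4.723e-02) = 99.672929
iter 3: u=0.411456  f(a)=+5.209e-09  f'(a)=-4.723e-02  a ← 99.672929 − (+5.209e-09/-4.723e-02) = 99.672929
iter 4: u=0.411456  f(a)=+0.000e+00  f'(a)=-4.723e-02  a ← 99.672929 − (+0.000e+00/-4.723e-02) = 99.672929
converged: |Δa| < 1e-12 after 4 iterations
sag = a·(cosh(S/(2a)) − 1) = 99.672929·(cosh(0.411456) − 1) = 8.556810
T_max/T_min = cosh(S/(2a)) = 1.085849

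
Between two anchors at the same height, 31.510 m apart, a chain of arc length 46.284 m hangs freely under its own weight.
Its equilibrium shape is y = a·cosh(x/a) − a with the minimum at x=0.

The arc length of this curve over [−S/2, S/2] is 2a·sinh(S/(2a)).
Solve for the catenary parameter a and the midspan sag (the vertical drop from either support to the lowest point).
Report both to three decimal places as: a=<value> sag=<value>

seed: a₀ = √(S³/(24(L−S))) = √(31.510³/(24·14.774)) = 9.393294
iter 1: u=1.677260  f(a)=+2.223e+00  f'(a)=-4.124e+00  a ← 9.393294 − (+2.223e+00/-4.124e+00) = 9.932271
iter 2: u=1.586244  f(a)=+2.057e-01  f'(a)=-3.393e+00  a ← 9.932271 − (+2.057e-01/-3.393e+00) = 9.992882
iter 3: u=1.576622  f(a)=+2.157e-03  f'(a)=-3.323e+00  a ← 9.992882 − (+2.157e-03/-3.323e+00) = 9.993531
iter 4: u=1.576520  f(a)=+2.429e-07  f'(a)=-3.322e+00  a ← 9.993531 − (+2.429e-07/-3.322e+00) = 9.993531
iter 5: u=1.576520  f(a)=+7.105e-15  f'(a)=-3.322e+00  a ← 9.993531 − (+7.105e-15/-3.322e+00) = 9.993531
converged: |Δa| < 1e-12 after 5 iterations
sag = a·(cosh(S/(2a)) − 1) = 9.993531·(cosh(1.576520) − 1) = 15.214064
T_max/T_min = cosh(S/(2a)) = 2.522391

a=9.994 sag=15.214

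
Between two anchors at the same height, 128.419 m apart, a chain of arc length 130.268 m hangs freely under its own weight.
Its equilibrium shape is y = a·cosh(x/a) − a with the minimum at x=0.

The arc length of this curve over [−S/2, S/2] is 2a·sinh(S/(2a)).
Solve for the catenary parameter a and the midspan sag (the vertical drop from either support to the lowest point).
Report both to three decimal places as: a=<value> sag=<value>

seed: a₀ = √(S³/(24(L−S))) = √(128.419³/(24·1.849)) = 218.458954
iter 1: u=0.293920  f(a)=+8.003e-03  f'(a)=-1.707e-02  a ← 218.458954 − (+8.003e-03/-1.707e-02) = 218.927675
iter 2: u=0.293291  f(a)=+2.583e-05  f'(a)=-1.696e-02  a ← 218.927675 − (+2.583e-05/-1.696e-02) = 218.929198
iter 3: u=0.293289  f(a)=+2.710e-10  f'(a)=-1.696e-02  a ← 218.929198 − (+2.710e-10/-1.696e-02) = 218.929198
iter 4: u=0.293289  f(a)=+0.000e+00  f'(a)=-1.696e-02  a ← 218.929198 − (+0.000e+00/-1.696e-02) = 218.929198
converged: |Δa| < 1e-12 after 4 iterations
sag = a·(cosh(S/(2a)) − 1) = 218.929198·(cosh(0.293289) − 1) = 9.483656
T_max/T_min = cosh(S/(2a)) = 1.043318

a=218.929 sag=9.484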